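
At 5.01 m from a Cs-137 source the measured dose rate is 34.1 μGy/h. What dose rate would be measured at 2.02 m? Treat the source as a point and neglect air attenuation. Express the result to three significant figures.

Since intensity falls as 1/r², scaling from 5.01 m to 2.02 m:
34.1 × (5.01/2.02)² = 34.1 × 6.151 = 209.7 μGy/h.

210 μGy/h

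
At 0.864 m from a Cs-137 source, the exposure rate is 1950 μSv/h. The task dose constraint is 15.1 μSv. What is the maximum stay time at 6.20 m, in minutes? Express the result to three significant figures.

23.9 min

Since intensity falls as 1/r², rate at 6.20 m:
1950 × (0.864/6.20)² = 1950 × 0.01942 = 37.87 μSv/h.
Stay time = 15.1 μSv ÷ 37.87 μSv/h = 0.3987 h = 23.92 min.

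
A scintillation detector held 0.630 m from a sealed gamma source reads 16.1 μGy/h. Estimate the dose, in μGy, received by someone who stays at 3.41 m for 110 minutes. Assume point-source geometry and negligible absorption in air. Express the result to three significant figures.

Intensity scales as (d₁/d₂)², so rate at 3.41 m:
16.1 × (0.630/3.41)² = 16.1 × 0.03413 = 0.5495 μGy/h.
Dose = rate × time = 0.5495 μGy/h × 1.833 h = 1.007 μGy.

1.01 μGy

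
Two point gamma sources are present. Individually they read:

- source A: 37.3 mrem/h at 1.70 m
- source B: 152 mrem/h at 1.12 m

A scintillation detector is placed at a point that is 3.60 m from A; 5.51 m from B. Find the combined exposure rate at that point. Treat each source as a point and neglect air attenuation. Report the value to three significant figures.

By superposition, sum each source's inverse-square contribution:
A: 37.3 × (1.70/3.60)² = 8.318 mrem/h
B: 152 × (1.12/5.51)² = 6.280 mrem/h
Total = 8.318 + 6.280 = 14.60 mrem/h.

14.6 mrem/h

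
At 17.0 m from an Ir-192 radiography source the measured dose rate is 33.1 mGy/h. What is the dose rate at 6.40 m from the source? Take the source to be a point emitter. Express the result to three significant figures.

Since intensity falls as 1/r², scaling from 17.0 m to 6.40 m:
33.1 × (17.0/6.40)² = 33.1 × 7.056 = 233.6 mGy/h.

234 mGy/h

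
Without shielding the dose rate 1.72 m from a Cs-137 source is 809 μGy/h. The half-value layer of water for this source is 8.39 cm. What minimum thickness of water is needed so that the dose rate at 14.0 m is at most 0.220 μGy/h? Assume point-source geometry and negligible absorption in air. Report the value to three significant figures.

At 14.0 m, distance alone gives 809 × (1.72/14.0)² = 809 × 0.01509 = 12.21 μGy/h.
Further attenuation needed: 12.21/0.220 = 55.50.
n = log₂(55.50) = 5.794 half-value layers.
Thickness = 5.794 × 8.39 cm = 48.61 cm.

48.6 cm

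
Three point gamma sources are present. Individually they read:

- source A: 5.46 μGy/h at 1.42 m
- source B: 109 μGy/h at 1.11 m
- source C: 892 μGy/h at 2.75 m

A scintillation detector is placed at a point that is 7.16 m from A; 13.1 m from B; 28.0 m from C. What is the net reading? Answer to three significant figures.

By superposition, sum each source's inverse-square contribution:
A: 5.46 × (1.42/7.16)² = 0.2148 μGy/h
B: 109 × (1.11/13.1)² = 0.7826 μGy/h
C: 892 × (2.75/28.0)² = 8.604 μGy/h
Total = 0.2148 + 0.7826 + 8.604 = 9.601 μGy/h.

9.60 μGy/h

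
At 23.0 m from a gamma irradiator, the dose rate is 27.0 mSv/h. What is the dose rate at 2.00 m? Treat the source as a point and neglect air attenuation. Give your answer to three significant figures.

Since intensity falls as 1/r², the rate at 2.00 m is
27.0 × (23.0/2.00)² = 27.0 × 132.2 = 3569 mSv/h.

3570 mSv/h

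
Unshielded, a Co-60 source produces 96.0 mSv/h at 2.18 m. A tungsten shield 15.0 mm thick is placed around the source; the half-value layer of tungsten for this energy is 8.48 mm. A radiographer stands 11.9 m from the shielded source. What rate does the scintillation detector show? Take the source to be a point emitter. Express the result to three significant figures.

0.945 mSv/h

Distance alone: (2.18/11.9)² = 0.03356, so 96.0 × 0.03356 = 3.222 mSv/h.
Shield: 15.0/8.48 = 1.769 half-value layers → attenuation 2^(−1.769) = 0.2934.
Combined: 3.222 × 0.2934 = 0.9453 mSv/h.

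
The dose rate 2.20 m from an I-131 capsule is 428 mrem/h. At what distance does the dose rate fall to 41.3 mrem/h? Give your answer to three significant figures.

Intensity scales as (d₁/d₂)², so d₂ = d₁·√(I₁/I₂).
I₁/I₂ = 428/41.3 = 10.36, so d₂ = 2.20 × √10.36 = 7.081 m.

7.08 m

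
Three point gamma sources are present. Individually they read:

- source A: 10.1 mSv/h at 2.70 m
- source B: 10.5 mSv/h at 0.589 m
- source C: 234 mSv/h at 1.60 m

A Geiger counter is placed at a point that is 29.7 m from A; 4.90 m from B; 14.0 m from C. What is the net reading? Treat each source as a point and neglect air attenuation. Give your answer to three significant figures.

Each source contributes Iᵢ·(dᵢ/rᵢ)²; contributions add.
A: 10.1 × (2.70/29.7)² = 0.08347 mSv/h
B: 10.5 × (0.589/4.90)² = 0.1517 mSv/h
C: 234 × (1.60/14.0)² = 3.056 mSv/h
Total = 0.08347 + 0.1517 + 3.056 = 3.291 mSv/h.

3.29 mSv/h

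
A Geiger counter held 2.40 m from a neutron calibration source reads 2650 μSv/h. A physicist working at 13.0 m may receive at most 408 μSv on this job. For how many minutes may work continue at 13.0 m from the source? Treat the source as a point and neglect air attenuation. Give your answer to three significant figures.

271 min

Using I₁d₁² = I₂d₂², rate at 13.0 m:
(2.40/13.0)² = 0.03408, so 2650 × 0.03408 = 90.31 μSv/h.
Stay time = 408 μSv ÷ 90.31 μSv/h = 4.518 h = 271.1 min.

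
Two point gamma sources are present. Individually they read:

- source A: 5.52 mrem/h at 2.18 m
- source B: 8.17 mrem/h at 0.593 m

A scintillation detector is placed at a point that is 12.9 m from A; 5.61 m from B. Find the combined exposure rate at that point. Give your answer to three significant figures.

0.249 mrem/h

Each source contributes Iᵢ·(dᵢ/rᵢ)²; contributions add.
A: 5.52 × (2.18/12.9)² = 0.1576 mrem/h
B: 8.17 × (0.593/5.61)² = 0.09129 mrem/h
Total = 0.1576 + 0.09129 = 0.2489 mrem/h.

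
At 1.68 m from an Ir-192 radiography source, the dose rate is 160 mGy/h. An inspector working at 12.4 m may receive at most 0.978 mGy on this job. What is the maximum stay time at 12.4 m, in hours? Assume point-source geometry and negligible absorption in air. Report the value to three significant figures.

Applying the 1/r² law, rate at 12.4 m:
160 × (1.68/12.4)² = 160 × 0.01836 = 2.938 mGy/h.
Stay time = 0.978 mGy ÷ 2.938 mGy/h = 0.3329 h.

0.333 h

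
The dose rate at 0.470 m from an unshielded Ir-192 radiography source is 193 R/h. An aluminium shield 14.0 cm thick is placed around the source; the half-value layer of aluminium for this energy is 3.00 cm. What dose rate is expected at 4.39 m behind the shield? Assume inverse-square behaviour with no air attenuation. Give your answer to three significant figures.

Distance alone: 193 × (0.470/4.39)² = 193 × 0.01146 = 2.212 R/h.
Shield: 14.0/3.00 = 4.667 half-value layers → attenuation 2^(−4.667) = 0.03936.
Combined: 2.212 × 0.03936 = 0.08706 R/h.

0.0871 R/h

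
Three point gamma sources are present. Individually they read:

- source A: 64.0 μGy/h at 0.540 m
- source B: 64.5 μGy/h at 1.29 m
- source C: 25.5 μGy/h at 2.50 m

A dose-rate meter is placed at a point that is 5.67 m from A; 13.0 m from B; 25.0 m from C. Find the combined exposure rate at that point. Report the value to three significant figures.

Each source contributes Iᵢ·(dᵢ/rᵢ)²; contributions add.
A: 64.0 × (0.540/5.67)² = 0.5805 μGy/h
B: 64.5 × (1.29/13.0)² = 0.6351 μGy/h
C: 25.5 × (2.50/25.0)² = 0.2550 μGy/h
Total = 0.5805 + 0.6351 + 0.2550 = 1.471 μGy/h.

1.47 μGy/h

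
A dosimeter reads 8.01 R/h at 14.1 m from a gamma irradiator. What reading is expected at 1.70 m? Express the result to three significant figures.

551 R/h

Intensity scales as (d₁/d₂)², so the rate at 1.70 m is
(14.1/1.70)² = 68.79, so 8.01 × 68.79 = 551.0 R/h.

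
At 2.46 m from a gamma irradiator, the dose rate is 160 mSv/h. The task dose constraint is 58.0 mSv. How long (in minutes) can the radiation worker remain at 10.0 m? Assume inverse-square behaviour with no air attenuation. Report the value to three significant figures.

359 min

Intensity scales as (d₁/d₂)², so rate at 10.0 m:
160 × (2.46/10.0)² = 160 × 0.06052 = 9.683 mSv/h.
Stay time = 58.0 mSv ÷ 9.683 mSv/h = 5.990 h = 359.4 min.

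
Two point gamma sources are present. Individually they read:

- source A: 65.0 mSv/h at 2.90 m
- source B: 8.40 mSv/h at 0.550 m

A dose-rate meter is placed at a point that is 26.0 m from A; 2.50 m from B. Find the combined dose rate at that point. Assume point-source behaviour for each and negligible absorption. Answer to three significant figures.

By superposition, sum each source's inverse-square contribution:
A: 65.0 × (2.90/26.0)² = 0.8087 mSv/h
B: 8.40 × (0.550/2.50)² = 0.4066 mSv/h
Total = 0.8087 + 0.4066 = 1.215 mSv/h.

1.22 mSv/h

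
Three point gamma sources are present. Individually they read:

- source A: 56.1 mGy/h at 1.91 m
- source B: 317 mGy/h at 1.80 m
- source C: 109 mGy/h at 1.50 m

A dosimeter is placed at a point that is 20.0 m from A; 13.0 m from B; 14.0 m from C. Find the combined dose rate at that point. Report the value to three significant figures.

By superposition, sum each source's inverse-square contribution:
A: 56.1 × (1.91/20.0)² = 0.5116 mGy/h
B: 317 × (1.80/13.0)² = 6.077 mGy/h
C: 109 × (1.50/14.0)² = 1.251 mGy/h
Total = 0.5116 + 6.077 + 1.251 = 7.840 mGy/h.

7.84 mGy/h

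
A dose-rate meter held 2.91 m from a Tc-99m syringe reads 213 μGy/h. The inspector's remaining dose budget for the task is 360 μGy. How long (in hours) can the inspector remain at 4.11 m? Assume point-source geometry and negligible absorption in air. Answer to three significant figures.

3.37 h

Applying the 1/r² law, rate at 4.11 m:
213 × (2.91/4.11)² = 213 × 0.5013 = 106.8 μGy/h.
Stay time = 360 μGy ÷ 106.8 μGy/h = 3.371 h.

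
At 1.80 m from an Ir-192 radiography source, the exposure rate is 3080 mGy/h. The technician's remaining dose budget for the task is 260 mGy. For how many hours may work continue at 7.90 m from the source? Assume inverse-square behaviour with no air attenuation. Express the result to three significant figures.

By the inverse-square law, rate at 7.90 m:
3080 × (1.80/7.90)² = 3080 × 0.05191 = 159.9 mGy/h.
Stay time = 260 mGy ÷ 159.9 mGy/h = 1.626 h.

1.63 h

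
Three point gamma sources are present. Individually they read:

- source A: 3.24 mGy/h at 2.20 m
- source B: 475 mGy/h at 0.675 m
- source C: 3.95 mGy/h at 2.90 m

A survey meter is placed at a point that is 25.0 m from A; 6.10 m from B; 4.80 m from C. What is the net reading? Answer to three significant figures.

Each source contributes Iᵢ·(dᵢ/rᵢ)²; contributions add.
A: 3.24 × (2.20/25.0)² = 0.02509 mGy/h
B: 475 × (0.675/6.10)² = 5.816 mGy/h
C: 3.95 × (2.90/4.80)² = 1.442 mGy/h
Total = 0.02509 + 5.816 + 1.442 = 7.283 mGy/h.

7.28 mGy/h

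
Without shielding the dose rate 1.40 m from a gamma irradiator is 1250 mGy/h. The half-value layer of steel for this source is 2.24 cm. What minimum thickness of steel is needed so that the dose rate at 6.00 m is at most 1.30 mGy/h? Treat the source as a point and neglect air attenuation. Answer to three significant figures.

12.8 cm

At 6.00 m, distance alone gives (1.40/6.00)² = 0.05444, so 1250 × 0.05444 = 68.05 mGy/h.
Further attenuation needed: 68.05/1.30 = 52.35.
n = log₂(52.35) = 5.710 half-value layers.
Thickness = 5.710 × 2.24 cm = 12.79 cm.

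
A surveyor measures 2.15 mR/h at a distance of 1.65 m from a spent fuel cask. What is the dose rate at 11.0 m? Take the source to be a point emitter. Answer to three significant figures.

0.0484 mR/h

By the inverse-square law, the rate at 11.0 m is
2.15 × (1.65/11.0)² = 2.15 × 0.02250 = 0.04837 mR/h.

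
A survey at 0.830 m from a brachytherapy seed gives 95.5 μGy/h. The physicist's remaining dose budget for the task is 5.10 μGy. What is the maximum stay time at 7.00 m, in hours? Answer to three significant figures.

3.80 h

By the inverse-square law, rate at 7.00 m:
95.5 × (0.830/7.00)² = 95.5 × 0.01406 = 1.343 μGy/h.
Stay time = 5.10 μGy ÷ 1.343 μGy/h = 3.797 h.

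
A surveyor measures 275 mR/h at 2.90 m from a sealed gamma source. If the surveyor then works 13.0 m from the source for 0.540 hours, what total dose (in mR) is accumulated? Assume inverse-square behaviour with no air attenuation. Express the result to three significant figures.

Using I₁d₁² = I₂d₂², rate at 13.0 m:
(2.90/13.0)² = 0.04976, so 275 × 0.04976 = 13.68 mR/h.
Dose = rate × time = 13.68 mR/h × 0.5400 h = 7.387 mR.

7.39 mR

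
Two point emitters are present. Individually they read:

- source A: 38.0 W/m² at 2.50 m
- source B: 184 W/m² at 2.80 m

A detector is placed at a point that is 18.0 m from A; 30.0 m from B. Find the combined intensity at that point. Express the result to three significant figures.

Each source contributes Iᵢ·(dᵢ/rᵢ)²; contributions add.
A: 38.0 × (2.50/18.0)² = 0.7330 W/m²
B: 184 × (2.80/30.0)² = 1.603 W/m²
Total = 0.7330 + 1.603 = 2.336 W/m².

2.34 W/m²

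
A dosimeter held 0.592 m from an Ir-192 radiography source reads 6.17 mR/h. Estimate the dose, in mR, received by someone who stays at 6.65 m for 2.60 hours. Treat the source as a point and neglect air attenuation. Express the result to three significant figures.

0.127 mR

Since intensity falls as 1/r², rate at 6.65 m:
(0.592/6.65)² = 0.007925, so 6.17 × 0.007925 = 0.04890 mR/h.
Dose = rate × time = 0.04890 mR/h × 2.600 h = 0.1271 mR.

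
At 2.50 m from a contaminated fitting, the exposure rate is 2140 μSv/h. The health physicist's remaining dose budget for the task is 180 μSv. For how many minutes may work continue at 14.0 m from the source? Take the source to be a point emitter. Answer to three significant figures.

Since intensity falls as 1/r², rate at 14.0 m:
(2.50/14.0)² = 0.03189, so 2140 × 0.03189 = 68.24 μSv/h.
Stay time = 180 μSv ÷ 68.24 μSv/h = 2.638 h = 158.3 min.

158 min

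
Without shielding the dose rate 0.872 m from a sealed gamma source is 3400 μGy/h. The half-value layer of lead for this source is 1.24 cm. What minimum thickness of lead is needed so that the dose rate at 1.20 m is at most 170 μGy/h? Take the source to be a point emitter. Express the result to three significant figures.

4.22 cm

At 1.20 m, distance alone gives 3400 × (0.872/1.20)² = 3400 × 0.5280 = 1795 μGy/h.
Further attenuation needed: 1795/170 = 10.56.
n = log₂(10.56) = 3.401 half-value layers.
Thickness = 3.401 × 1.24 cm = 4.217 cm.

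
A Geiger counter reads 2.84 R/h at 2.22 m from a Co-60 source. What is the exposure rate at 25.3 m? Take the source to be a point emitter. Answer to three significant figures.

By the inverse-square law, the rate at 25.3 m is
2.84 × (2.22/25.3)² = 2.84 × 0.007700 = 0.02187 R/h.

0.0219 R/h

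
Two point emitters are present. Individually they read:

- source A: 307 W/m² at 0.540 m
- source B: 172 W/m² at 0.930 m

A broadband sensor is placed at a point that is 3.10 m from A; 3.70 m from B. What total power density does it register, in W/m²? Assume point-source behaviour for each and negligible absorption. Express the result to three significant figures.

20.2 W/m²

By superposition, sum each source's inverse-square contribution:
A: 307 × (0.540/3.10)² = 9.315 W/m²
B: 172 × (0.930/3.70)² = 10.87 W/m²
Total = 9.315 + 10.87 = 20.18 W/m².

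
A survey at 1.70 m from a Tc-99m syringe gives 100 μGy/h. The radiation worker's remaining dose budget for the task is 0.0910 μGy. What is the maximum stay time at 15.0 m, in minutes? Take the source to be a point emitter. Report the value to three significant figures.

Intensity scales as (d₁/d₂)², so rate at 15.0 m:
(1.70/15.0)² = 0.01284, so 100 × 0.01284 = 1.284 μGy/h.
Stay time = 0.0910 μGy ÷ 1.284 μGy/h = 0.07087 h = 4.252 min.

4.25 min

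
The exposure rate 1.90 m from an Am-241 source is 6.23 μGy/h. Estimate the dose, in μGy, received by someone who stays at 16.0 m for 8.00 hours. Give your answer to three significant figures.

0.703 μGy

Intensity scales as (d₁/d₂)², so rate at 16.0 m:
6.23 × (1.90/16.0)² = 6.23 × 0.01410 = 0.08784 μGy/h.
Dose = rate × time = 0.08784 μGy/h × 8.000 h = 0.7027 μGy.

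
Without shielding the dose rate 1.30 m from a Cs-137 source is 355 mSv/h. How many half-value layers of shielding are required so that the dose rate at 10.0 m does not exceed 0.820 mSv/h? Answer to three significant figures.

At 10.0 m, distance alone gives (1.30/10.0)² = 0.01690, so 355 × 0.01690 = 5.999 mSv/h.
Further attenuation needed: 5.999/0.820 = 7.316.
n = log₂(7.316) = 2.871 half-value layers.

2.87 half-value layers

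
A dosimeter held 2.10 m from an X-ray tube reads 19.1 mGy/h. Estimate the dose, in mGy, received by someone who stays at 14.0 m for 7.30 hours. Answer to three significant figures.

3.14 mGy

Intensity scales as (d₁/d₂)², so rate at 14.0 m:
19.1 × (2.10/14.0)² = 19.1 × 0.02250 = 0.4298 mGy/h.
Dose = rate × time = 0.4298 mGy/h × 7.300 h = 3.138 mGy.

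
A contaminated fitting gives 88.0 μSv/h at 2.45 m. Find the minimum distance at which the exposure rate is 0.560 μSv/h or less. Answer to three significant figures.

30.7 m

Applying the 1/r² law, d₂ = d₁·√(I₁/I₂).
I₁/I₂ = 88.0/0.560 = 157.1, so d₂ = 2.45 × √157.1 = 30.71 m.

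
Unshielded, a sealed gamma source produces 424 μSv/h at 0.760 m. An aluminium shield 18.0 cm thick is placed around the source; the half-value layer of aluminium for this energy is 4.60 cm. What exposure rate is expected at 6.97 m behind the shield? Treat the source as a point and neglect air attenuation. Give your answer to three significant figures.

0.335 μSv/h

Distance alone: 424 × (0.760/6.97)² = 424 × 0.01189 = 5.041 μSv/h.
Shield: 18.0/4.60 = 3.913 half-value layers → attenuation 2^(−3.913) = 0.06638.
Combined: 5.041 × 0.06638 = 0.3346 μSv/h.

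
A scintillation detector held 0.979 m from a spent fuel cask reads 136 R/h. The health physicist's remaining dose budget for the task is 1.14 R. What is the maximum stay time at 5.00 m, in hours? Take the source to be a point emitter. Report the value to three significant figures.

0.219 h

By the inverse-square law, rate at 5.00 m:
(0.979/5.00)² = 0.03834, so 136 × 0.03834 = 5.214 R/h.
Stay time = 1.14 R ÷ 5.214 R/h = 0.2186 h.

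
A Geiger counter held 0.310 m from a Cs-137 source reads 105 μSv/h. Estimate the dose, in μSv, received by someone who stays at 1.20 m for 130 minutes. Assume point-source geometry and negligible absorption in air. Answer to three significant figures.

Applying the 1/r² law, rate at 1.20 m:
(0.310/1.20)² = 0.06674, so 105 × 0.06674 = 7.008 μSv/h.
Dose = rate × time = 7.008 μSv/h × 2.167 h = 15.19 μSv.

15.2 μSv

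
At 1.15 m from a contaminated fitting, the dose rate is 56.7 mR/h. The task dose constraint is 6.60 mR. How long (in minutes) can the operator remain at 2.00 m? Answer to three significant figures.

Since intensity falls as 1/r², rate at 2.00 m:
56.7 × (1.15/2.00)² = 56.7 × 0.3306 = 18.75 mR/h.
Stay time = 6.60 mR ÷ 18.75 mR/h = 0.3520 h = 21.12 min.

21.1 min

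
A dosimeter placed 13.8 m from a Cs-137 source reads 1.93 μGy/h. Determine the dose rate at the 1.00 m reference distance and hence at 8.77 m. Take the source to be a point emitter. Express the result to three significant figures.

Since intensity falls as 1/r²,
At 1.00 m: 1.93 × (13.8/1.00)² = 1.93 × 190.4 = 367.5 μGy/h
At 8.77 m: (1.00/8.77)² = 0.01300, so 367.5 × 0.01300 = 4.777 μGy/h.

368 μGy/h; 4.78 μGy/h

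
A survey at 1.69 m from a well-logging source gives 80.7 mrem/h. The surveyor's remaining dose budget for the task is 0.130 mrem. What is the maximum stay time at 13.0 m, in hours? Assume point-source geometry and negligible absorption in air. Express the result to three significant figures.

0.0953 h

By the inverse-square law, rate at 13.0 m:
(1.69/13.0)² = 0.01690, so 80.7 × 0.01690 = 1.364 mrem/h.
Stay time = 0.130 mrem ÷ 1.364 mrem/h = 0.09531 h.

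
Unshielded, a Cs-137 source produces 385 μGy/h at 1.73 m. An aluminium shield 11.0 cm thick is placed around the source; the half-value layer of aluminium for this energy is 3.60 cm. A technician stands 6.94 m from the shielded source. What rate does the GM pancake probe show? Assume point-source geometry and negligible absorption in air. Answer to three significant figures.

2.88 μGy/h

Distance alone: (1.73/6.94)² = 0.06214, so 385 × 0.06214 = 23.92 μGy/h.
Shield: 11.0/3.60 = 3.056 half-value layers → attenuation 2^(−3.056) = 0.1202.
Combined: 23.92 × 0.1202 = 2.875 μGy/h.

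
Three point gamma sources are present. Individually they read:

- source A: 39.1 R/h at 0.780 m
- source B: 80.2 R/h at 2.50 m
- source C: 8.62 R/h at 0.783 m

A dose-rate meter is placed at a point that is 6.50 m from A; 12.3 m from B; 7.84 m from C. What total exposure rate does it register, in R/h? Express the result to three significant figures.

Each source contributes Iᵢ·(dᵢ/rᵢ)²; contributions add.
A: 39.1 × (0.780/6.50)² = 0.5630 R/h
B: 80.2 × (2.50/12.3)² = 3.313 R/h
C: 8.62 × (0.783/7.84)² = 0.08598 R/h
Total = 0.5630 + 3.313 + 0.08598 = 3.962 R/h.

3.96 R/h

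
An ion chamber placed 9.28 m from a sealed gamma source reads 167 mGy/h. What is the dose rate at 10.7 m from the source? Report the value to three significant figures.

Applying the 1/r² law, scaling from 9.28 m to 10.7 m:
(9.28/10.7)² = 0.7522, so 167 × 0.7522 = 125.6 mGy/h.

126 mGy/h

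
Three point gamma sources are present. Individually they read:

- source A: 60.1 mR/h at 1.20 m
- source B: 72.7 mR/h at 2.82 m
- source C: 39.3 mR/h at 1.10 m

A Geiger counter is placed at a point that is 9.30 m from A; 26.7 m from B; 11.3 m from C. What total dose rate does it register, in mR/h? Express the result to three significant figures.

2.18 mR/h

Each source contributes Iᵢ·(dᵢ/rᵢ)²; contributions add.
A: 60.1 × (1.20/9.30)² = 1.001 mR/h
B: 72.7 × (2.82/26.7)² = 0.8110 mR/h
C: 39.3 × (1.10/11.3)² = 0.3724 mR/h
Total = 1.001 + 0.8110 + 0.3724 = 2.184 mR/h.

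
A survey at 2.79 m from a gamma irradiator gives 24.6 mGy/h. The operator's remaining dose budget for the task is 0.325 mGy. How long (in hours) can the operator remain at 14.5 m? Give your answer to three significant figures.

Since intensity falls as 1/r², rate at 14.5 m:
24.6 × (2.79/14.5)² = 24.6 × 0.03702 = 0.9107 mGy/h.
Stay time = 0.325 mGy ÷ 0.9107 mGy/h = 0.3569 h.

0.357 h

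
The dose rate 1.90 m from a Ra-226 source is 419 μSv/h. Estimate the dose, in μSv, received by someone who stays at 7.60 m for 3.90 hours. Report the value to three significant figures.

102 μSv

Intensity scales as (d₁/d₂)², so rate at 7.60 m:
(1.90/7.60)² = 0.06250, so 419 × 0.06250 = 26.19 μSv/h.
Dose = rate × time = 26.19 μSv/h × 3.900 h = 102.1 μSv.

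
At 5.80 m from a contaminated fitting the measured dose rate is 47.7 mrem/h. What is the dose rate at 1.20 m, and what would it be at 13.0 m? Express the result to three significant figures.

1110 mrem/h; 9.49 mrem/h

Since intensity falls as 1/r²,
At 1.20 m: 47.7 × (5.80/1.20)² = 47.7 × 23.36 = 1114 mrem/h
At 13.0 m: 1114 × (1.20/13.0)² = 1114 × 0.008521 = 9.492 mrem/h.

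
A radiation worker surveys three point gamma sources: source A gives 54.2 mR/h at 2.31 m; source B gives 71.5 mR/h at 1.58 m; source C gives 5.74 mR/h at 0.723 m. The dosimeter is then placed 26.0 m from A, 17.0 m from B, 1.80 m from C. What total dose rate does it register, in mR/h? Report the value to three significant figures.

By superposition, sum each source's inverse-square contribution:
A: 54.2 × (2.31/26.0)² = 0.4278 mR/h
B: 71.5 × (1.58/17.0)² = 0.6176 mR/h
C: 5.74 × (0.723/1.80)² = 0.9261 mR/h
Total = 0.4278 + 0.6176 + 0.9261 = 1.972 mR/h.

1.97 mR/h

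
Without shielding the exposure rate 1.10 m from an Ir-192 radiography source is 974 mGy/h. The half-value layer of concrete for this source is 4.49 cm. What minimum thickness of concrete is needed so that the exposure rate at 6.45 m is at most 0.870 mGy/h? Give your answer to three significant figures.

22.6 cm

At 6.45 m, distance alone gives (1.10/6.45)² = 0.02908, so 974 × 0.02908 = 28.32 mGy/h.
Further attenuation needed: 28.32/0.870 = 32.55.
n = log₂(32.55) = 5.025 half-value layers.
Thickness = 5.025 × 4.49 cm = 22.56 cm.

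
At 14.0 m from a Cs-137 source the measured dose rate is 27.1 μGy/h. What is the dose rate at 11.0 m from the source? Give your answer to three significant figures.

43.9 μGy/h

Intensity scales as (d₁/d₂)², so scaling from 14.0 m to 11.0 m:
27.1 × (14.0/11.0)² = 27.1 × 1.620 = 43.90 μGy/h.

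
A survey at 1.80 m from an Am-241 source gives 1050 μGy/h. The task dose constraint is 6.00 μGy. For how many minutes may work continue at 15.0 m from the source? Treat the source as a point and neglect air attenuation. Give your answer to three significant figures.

23.8 min

Applying the 1/r² law, rate at 15.0 m:
(1.80/15.0)² = 0.01440, so 1050 × 0.01440 = 15.12 μGy/h.
Stay time = 6.00 μGy ÷ 15.12 μGy/h = 0.3968 h = 23.81 min.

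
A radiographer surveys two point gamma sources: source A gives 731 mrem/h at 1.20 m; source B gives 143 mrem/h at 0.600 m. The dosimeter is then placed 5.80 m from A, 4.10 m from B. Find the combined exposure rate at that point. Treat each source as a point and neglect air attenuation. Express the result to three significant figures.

34.4 mrem/h

Each source contributes Iᵢ·(dᵢ/rᵢ)²; contributions add.
A: 731 × (1.20/5.80)² = 31.29 mrem/h
B: 143 × (0.600/4.10)² = 3.062 mrem/h
Total = 31.29 + 3.062 = 34.35 mrem/h.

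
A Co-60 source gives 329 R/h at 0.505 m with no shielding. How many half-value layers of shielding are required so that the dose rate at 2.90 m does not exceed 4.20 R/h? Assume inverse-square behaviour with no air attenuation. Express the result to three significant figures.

At 2.90 m, distance alone gives (0.505/2.90)² = 0.03032, so 329 × 0.03032 = 9.975 R/h.
Further attenuation needed: 9.975/4.20 = 2.375.
n = log₂(2.375) = 1.248 half-value layers.

1.25 half-value layers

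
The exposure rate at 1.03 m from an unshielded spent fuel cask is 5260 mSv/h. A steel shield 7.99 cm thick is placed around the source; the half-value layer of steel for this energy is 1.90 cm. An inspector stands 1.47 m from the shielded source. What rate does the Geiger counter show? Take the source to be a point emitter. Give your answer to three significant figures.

140 mSv/h

Distance alone: (1.03/1.47)² = 0.4910, so 5260 × 0.4910 = 2583 mSv/h.
Shield: 7.99/1.90 = 4.205 half-value layers → attenuation 2^(−4.205) = 0.05422.
Combined: 2583 × 0.05422 = 140.1 mSv/h.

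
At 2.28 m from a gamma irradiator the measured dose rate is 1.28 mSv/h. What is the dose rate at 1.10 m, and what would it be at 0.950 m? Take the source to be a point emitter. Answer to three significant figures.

5.50 mSv/h; 7.37 mSv/h

By the inverse-square law,
At 1.10 m: 1.28 × (2.28/1.10)² = 1.28 × 4.296 = 5.499 mSv/h
At 0.950 m: (1.10/0.950)² = 1.341, so 5.499 × 1.341 = 7.374 mSv/h.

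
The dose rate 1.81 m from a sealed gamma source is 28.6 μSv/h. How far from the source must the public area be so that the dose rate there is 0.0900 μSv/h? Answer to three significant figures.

Since intensity falls as 1/r², d₂ = d₁·√(I₁/I₂).
I₁/I₂ = 28.6/0.0900 = 317.8, so d₂ = 1.81 × √317.8 = 32.27 m.

32.3 m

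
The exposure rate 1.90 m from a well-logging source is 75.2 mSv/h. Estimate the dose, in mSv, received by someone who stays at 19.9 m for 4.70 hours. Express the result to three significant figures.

3.22 mSv

Since intensity falls as 1/r², rate at 19.9 m:
(1.90/19.9)² = 0.009116, so 75.2 × 0.009116 = 0.6855 mSv/h.
Dose = rate × time = 0.6855 mSv/h × 4.700 h = 3.222 mSv.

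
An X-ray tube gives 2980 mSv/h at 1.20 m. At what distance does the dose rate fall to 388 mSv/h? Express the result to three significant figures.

Intensity scales as (d₁/d₂)², so d₂ = d₁·√(I₁/I₂).
I₁/I₂ = 2980/388 = 7.680, so d₂ = 1.20 × √7.680 = 3.326 m.

3.33 m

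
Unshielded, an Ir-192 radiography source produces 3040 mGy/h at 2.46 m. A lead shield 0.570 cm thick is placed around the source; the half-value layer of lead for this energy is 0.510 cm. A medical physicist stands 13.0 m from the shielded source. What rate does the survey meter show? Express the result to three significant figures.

50.2 mGy/h

Distance alone: 3040 × (2.46/13.0)² = 3040 × 0.03581 = 108.9 mGy/h.
Shield: 0.570/0.510 = 1.118 half-value layers → attenuation 2^(−1.118) = 0.4607.
Combined: 108.9 × 0.4607 = 50.17 mGy/h.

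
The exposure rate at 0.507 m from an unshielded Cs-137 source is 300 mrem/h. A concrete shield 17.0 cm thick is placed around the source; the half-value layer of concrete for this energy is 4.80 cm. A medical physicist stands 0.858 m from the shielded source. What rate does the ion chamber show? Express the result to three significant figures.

Distance alone: 300 × (0.507/0.858)² = 300 × 0.3492 = 104.8 mrem/h.
Shield: 17.0/4.80 = 3.542 half-value layers → attenuation 2^(−3.542) = 0.08585.
Combined: 104.8 × 0.08585 = 8.997 mrem/h.

9.00 mrem/h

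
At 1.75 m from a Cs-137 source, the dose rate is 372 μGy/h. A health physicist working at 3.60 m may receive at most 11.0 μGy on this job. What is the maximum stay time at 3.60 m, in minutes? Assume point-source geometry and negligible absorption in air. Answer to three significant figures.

Since intensity falls as 1/r², rate at 3.60 m:
(1.75/3.60)² = 0.2363, so 372 × 0.2363 = 87.90 μGy/h.
Stay time = 11.0 μGy ÷ 87.90 μGy/h = 0.1251 h = 7.506 min.

7.51 min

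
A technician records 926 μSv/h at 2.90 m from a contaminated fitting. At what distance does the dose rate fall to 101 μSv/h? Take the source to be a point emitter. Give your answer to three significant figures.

8.78 m

Since intensity falls as 1/r², d₂ = d₁·√(I₁/I₂).
I₁/I₂ = 926/101 = 9.168, so d₂ = 2.90 × √9.168 = 8.781 m.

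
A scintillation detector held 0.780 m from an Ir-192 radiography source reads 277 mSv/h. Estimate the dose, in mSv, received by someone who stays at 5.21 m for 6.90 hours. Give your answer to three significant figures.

42.8 mSv

Applying the 1/r² law, rate at 5.21 m:
277 × (0.780/5.21)² = 277 × 0.02241 = 6.208 mSv/h.
Dose = rate × time = 6.208 mSv/h × 6.900 h = 42.84 mSv.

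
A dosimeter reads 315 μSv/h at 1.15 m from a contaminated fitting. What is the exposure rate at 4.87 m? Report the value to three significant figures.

Since intensity falls as 1/r², the rate at 4.87 m is
315 × (1.15/4.87)² = 315 × 0.05576 = 17.56 μSv/h.

17.6 μSv/h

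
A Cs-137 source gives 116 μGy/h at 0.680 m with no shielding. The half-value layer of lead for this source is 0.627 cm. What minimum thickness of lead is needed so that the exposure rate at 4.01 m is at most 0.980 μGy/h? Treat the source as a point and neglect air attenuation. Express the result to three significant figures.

At 4.01 m, distance alone gives (0.680/4.01)² = 0.02876, so 116 × 0.02876 = 3.336 μGy/h.
Further attenuation needed: 3.336/0.980 = 3.404.
n = log₂(3.404) = 1.767 half-value layers.
Thickness = 1.767 × 0.627 cm = 1.108 cm.

1.11 cm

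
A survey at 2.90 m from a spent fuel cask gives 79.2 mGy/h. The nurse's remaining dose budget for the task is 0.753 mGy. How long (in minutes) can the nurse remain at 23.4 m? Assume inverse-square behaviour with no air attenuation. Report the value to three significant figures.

Using I₁d₁² = I₂d₂², rate at 23.4 m:
(2.90/23.4)² = 0.01536, so 79.2 × 0.01536 = 1.217 mGy/h.
Stay time = 0.753 mGy ÷ 1.217 mGy/h = 0.6187 h = 37.12 min.

37.1 min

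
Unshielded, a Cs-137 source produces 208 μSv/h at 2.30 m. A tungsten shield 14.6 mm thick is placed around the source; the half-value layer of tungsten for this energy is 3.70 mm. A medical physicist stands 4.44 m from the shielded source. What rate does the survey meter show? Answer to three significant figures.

Distance alone: 208 × (2.30/4.44)² = 208 × 0.2683 = 55.81 μSv/h.
Shield: 14.6/3.70 = 3.946 half-value layers → attenuation 2^(−3.946) = 0.06488.
Combined: 55.81 × 0.06488 = 3.621 μSv/h.

3.62 μSv/h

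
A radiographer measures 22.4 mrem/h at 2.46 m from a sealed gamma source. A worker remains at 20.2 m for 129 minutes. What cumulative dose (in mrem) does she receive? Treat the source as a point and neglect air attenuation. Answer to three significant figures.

Intensity scales as (d₁/d₂)², so rate at 20.2 m:
22.4 × (2.46/20.2)² = 22.4 × 0.01483 = 0.3322 mrem/h.
Dose = rate × time = 0.3322 mrem/h × 2.150 h = 0.7142 mrem.

0.714 mrem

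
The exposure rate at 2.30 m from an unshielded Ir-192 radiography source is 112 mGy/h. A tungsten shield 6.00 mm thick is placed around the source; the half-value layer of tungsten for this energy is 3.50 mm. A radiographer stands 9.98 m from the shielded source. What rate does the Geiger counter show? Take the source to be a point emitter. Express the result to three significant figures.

1.81 mGy/h

Distance alone: 112 × (2.30/9.98)² = 112 × 0.05311 = 5.948 mGy/h.
Shield: 6.00/3.50 = 1.714 half-value layers → attenuation 2^(−1.714) = 0.3048.
Combined: 5.948 × 0.3048 = 1.813 mGy/h.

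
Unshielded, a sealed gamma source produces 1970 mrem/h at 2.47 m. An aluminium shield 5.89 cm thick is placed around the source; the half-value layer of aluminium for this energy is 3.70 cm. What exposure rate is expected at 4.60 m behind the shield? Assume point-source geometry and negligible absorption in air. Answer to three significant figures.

Distance alone: (2.47/4.60)² = 0.2883, so 1970 × 0.2883 = 568.0 mrem/h.
Shield: 5.89/3.70 = 1.592 half-value layers → attenuation 2^(−1.592) = 0.3317.
Combined: 568.0 × 0.3317 = 188.4 mrem/h.

188 mrem/h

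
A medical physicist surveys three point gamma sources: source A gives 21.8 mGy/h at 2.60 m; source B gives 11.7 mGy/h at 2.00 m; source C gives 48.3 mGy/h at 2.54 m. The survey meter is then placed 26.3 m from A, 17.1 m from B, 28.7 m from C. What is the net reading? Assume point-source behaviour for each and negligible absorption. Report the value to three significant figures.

0.751 mGy/h

By superposition, sum each source's inverse-square contribution:
A: 21.8 × (2.60/26.3)² = 0.2131 mGy/h
B: 11.7 × (2.00/17.1)² = 0.1600 mGy/h
C: 48.3 × (2.54/28.7)² = 0.3783 mGy/h
Total = 0.2131 + 0.1600 + 0.3783 = 0.7514 mGy/h.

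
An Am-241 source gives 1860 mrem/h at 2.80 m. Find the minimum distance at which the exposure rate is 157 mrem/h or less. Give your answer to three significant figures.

By the inverse-square law, d₂ = d₁·√(I₁/I₂).
I₁/I₂ = 1860/157 = 11.85, so d₂ = 2.80 × √11.85 = 9.639 m.

9.64 m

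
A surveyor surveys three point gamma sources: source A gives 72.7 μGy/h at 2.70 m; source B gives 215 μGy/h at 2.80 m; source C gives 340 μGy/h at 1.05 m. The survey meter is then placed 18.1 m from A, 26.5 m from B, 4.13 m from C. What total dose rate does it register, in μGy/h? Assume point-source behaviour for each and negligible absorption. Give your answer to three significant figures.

By superposition, sum each source's inverse-square contribution:
A: 72.7 × (2.70/18.1)² = 1.618 μGy/h
B: 215 × (2.80/26.5)² = 2.400 μGy/h
C: 340 × (1.05/4.13)² = 21.98 μGy/h
Total = 1.618 + 2.400 + 21.98 = 26.00 μGy/h.

26.0 μGy/h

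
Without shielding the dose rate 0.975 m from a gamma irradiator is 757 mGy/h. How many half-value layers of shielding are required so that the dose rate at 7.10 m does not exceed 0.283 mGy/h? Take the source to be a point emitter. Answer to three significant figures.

At 7.10 m, distance alone gives 757 × (0.975/7.10)² = 757 × 0.01886 = 14.28 mGy/h.
Further attenuation needed: 14.28/0.283 = 50.46.
n = log₂(50.46) = 5.657 half-value layers.

5.66 half-value layers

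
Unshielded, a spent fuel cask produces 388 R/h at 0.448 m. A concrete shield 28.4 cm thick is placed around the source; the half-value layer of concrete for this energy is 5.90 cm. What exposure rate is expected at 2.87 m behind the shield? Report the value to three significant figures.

Distance alone: (0.448/2.87)² = 0.02437, so 388 × 0.02437 = 9.456 R/h.
Shield: 28.4/5.90 = 4.814 half-value layers → attenuation 2^(−4.814) = 0.03555.
Combined: 9.456 × 0.03555 = 0.3362 R/h.

0.336 R/h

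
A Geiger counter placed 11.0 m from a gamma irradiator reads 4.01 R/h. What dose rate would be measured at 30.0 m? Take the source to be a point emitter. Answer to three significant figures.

Intensity scales as (d₁/d₂)², so scaling from 11.0 m to 30.0 m:
4.01 × (11.0/30.0)² = 4.01 × 0.1344 = 0.5389 R/h.

0.539 R/h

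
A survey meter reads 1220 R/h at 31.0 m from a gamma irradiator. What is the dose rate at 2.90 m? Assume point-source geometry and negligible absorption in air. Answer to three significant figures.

By the inverse-square law, the rate at 2.90 m is
1220 × (31.0/2.90)² = 1220 × 114.3 = 139400 R/h.

139000 R/h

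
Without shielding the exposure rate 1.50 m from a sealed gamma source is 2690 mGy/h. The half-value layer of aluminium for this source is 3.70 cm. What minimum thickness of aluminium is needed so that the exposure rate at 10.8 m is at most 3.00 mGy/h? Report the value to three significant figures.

15.2 cm

At 10.8 m, distance alone gives 2690 × (1.50/10.8)² = 2690 × 0.01929 = 51.89 mGy/h.
Further attenuation needed: 51.89/3.00 = 17.30.
n = log₂(17.30) = 4.113 half-value layers.
Thickness = 4.113 × 3.70 cm = 15.22 cm.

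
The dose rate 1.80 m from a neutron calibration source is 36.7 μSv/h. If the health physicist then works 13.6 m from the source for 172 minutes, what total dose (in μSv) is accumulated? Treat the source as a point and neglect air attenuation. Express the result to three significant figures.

1.84 μSv

Since intensity falls as 1/r², rate at 13.6 m:
36.7 × (1.80/13.6)² = 36.7 × 0.01752 = 0.6430 μSv/h.
Dose = rate × time = 0.6430 μSv/h × 2.867 h = 1.843 μSv.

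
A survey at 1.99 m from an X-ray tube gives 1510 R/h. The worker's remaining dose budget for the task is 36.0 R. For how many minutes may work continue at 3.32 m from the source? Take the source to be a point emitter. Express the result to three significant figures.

By the inverse-square law, rate at 3.32 m:
(1.99/3.32)² = 0.3593, so 1510 × 0.3593 = 542.5 R/h.
Stay time = 36.0 R ÷ 542.5 R/h = 0.06636 h = 3.982 min.

3.98 min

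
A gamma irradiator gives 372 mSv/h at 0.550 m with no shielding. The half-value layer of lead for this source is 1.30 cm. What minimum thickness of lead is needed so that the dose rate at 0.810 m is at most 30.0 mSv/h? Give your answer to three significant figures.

3.27 cm

At 0.810 m, distance alone gives 372 × (0.550/0.810)² = 372 × 0.4611 = 171.5 mSv/h.
Further attenuation needed: 171.5/30.0 = 5.717.
n = log₂(5.717) = 2.515 half-value layers.
Thickness = 2.515 × 1.30 cm = 3.270 cm.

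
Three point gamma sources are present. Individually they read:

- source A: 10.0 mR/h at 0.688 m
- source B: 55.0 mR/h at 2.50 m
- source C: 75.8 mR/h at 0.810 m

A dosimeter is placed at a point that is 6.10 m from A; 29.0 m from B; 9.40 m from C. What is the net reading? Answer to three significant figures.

By superposition, sum each source's inverse-square contribution:
A: 10.0 × (0.688/6.10)² = 0.1272 mR/h
B: 55.0 × (2.50/29.0)² = 0.4087 mR/h
C: 75.8 × (0.810/9.40)² = 0.5628 mR/h
Total = 0.1272 + 0.4087 + 0.5628 = 1.099 mR/h.

1.10 mR/h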